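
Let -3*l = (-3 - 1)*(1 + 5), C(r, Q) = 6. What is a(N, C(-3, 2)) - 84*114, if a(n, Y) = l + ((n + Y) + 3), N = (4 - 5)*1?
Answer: -9560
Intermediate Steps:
l = 8 (l = -(-3 - 1)*(1 + 5)/3 = -(-4)*6/3 = -⅓*(-24) = 8)
N = -1 (N = -1*1 = -1)
a(n, Y) = 11 + Y + n (a(n, Y) = 8 + ((n + Y) + 3) = 8 + ((Y + n) + 3) = 8 + (3 + Y + n) = 11 + Y + n)
a(N, C(-3, 2)) - 84*114 = (11 + 6 - 1) - 84*114 = 16 - 9576 = -9560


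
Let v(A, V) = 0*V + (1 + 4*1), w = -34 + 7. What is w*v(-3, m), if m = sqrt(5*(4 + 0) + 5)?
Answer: -135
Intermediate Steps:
m = 5 (m = sqrt(5*4 + 5) = sqrt(20 + 5) = sqrt(25) = 5)
w = -27
v(A, V) = 5 (v(A, V) = 0 + (1 + 4) = 0 + 5 = 5)
w*v(-3, m) = -27*5 = -135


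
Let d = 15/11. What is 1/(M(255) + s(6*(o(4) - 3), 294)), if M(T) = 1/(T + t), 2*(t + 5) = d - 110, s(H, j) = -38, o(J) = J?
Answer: -4305/163568 ≈ -0.026319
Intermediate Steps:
d = 15/11 (d = 15*(1/11) = 15/11 ≈ 1.3636)
t = -1305/22 (t = -5 + (15/11 - 110)/2 = -5 + (½)*(-1195/11) = -5 - 1195/22 = -1305/22 ≈ -59.318)
M(T) = 1/(-1305/22 + T) (M(T) = 1/(T - 1305/22) = 1/(-1305/22 + T))
1/(M(255) + s(6*(o(4) - 3), 294)) = 1/(22/(-1305 + 22*255) - 38) = 1/(22/(-1305 + 5610) - 38) = 1/(22/4305 - 38) = 1/(-163568/4305) = -4305/163568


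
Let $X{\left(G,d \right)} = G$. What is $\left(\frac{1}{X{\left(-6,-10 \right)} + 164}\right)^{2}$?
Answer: $\frac{1}{24964} \approx 4.0058 \cdot 10^{-5}$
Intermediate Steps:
$\left(\frac{1}{X{\left(-6,-10 \right)} + 164}\right)^{2} = \left(\frac{1}{-6 + 164}\right)^{2} = \left(\frac{1}{158}\right)^{2} = \frac{1}{24964}$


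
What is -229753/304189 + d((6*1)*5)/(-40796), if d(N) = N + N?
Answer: -2347813682/3102423611 ≈ -0.75677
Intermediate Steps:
d(N) = 2*N
-229753/304189 + d((6*1)*5)/(-40796) = -229753/304189 + (2*((6*1)*5))/(-40796) = -229753*1/304189 + (2*(6*5))*(-1/40796) = -229753/304189 + (2*30)*(-1/40796) = -229753/304189 + 60*(-1/40796) = -229753/304189 - 15/10199 = -2347813682/3102423611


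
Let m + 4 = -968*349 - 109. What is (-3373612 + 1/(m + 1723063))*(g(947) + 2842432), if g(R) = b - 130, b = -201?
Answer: -1475634851664928635/153902 ≈ -9.5881e+12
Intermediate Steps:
m = -337945 (m = -4 + (-968*349 - 109) = -4 + (-337832 - 109) = -4 - 337941 = -337945)
g(R) = -331 (g(R) = -201 - 130 = -331)
(-3373612 + 1/(m + 1723063))*(g(947) + 2842432) = (-3373612 + 1/(-337945 + 1723063))*(-331 + 2842432) = (-3373612 + 1/1385118)*2842101 = -4672850706215/1385118*2842101 = -1475634851664928635/153902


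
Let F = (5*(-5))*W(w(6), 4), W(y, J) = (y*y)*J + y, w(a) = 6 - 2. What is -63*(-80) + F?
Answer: 3340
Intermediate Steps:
w(a) = 4
W(y, J) = y + J*y² (W(y, J) = y²*J + y = J*y² + y = y + J*y²)
F = -1700 (F = (5*(-5))*(4*(1 + 4*4)) = -100*(1 + 16) = -100*17 = -25*68 = -1700)
-63*(-80) + F = -63*(-80) - 1700 = 5040 - 1700 = 3340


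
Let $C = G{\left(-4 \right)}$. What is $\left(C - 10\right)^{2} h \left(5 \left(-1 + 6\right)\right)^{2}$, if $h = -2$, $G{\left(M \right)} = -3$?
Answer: $-211250$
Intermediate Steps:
$C = -3$
$\left(C - 10\right)^{2} h \left(5 \left(-1 + 6\right)\right)^{2} = \left(-3 - 10\right)^{2} \left(-2\right) \left(5 \left(-1 + 6\right)\right)^{2} = \left(-3 - 10\right)^{2} \left(-2\right) \left(5 \cdot 5\right)^{2} = \left(-13\right)^{2} \left(-2\right) 25^{2} = 169 \left(-2\right) 625 = \left(-338\right) 625 = -211250$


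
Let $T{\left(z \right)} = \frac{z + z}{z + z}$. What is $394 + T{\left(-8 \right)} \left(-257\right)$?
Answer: $137$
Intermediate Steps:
$T{\left(z \right)} = 1$ ($T{\left(z \right)} = \frac{2 z}{2 z} = 2 z \frac{1}{2 z} = 1$)
$394 + T{\left(-8 \right)} \left(-257\right) = 394 + 1 \left(-257\right) = 394 - 257 = 137$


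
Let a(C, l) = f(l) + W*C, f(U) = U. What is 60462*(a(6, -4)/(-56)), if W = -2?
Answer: 120924/7 ≈ 17275.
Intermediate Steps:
a(C, l) = l - 2*C
60462*(a(6, -4)/(-56)) = 60462*((-4 - 2*6)/(-56)) = 60462*((-4 - 12)*(-1/56)) = 60462*(-16*(-1/56)) = 60462*(2/7) = 120924/7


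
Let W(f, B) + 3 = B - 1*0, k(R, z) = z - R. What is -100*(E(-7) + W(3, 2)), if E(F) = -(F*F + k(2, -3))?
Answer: 4500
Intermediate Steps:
E(F) = 5 - F² (E(F) = -(F*F + (-3 - 1*2)) = -(F² + (-3 - 2)) = -(F² - 5) = -(-5 + F²) = 5 - F²)
W(f, B) = -3 + B (W(f, B) = -3 + (B - 1*0) = -3 + (B + 0) = -3 + B)
-100*(E(-7) + W(3, 2)) = -100*((5 - 1*(-7)²) + (-3 + 2)) = -100*((5 - 1*49) - 1) = -100*((5 - 49) - 1) = -100*(-44 - 1) = -100*(-45) = 4500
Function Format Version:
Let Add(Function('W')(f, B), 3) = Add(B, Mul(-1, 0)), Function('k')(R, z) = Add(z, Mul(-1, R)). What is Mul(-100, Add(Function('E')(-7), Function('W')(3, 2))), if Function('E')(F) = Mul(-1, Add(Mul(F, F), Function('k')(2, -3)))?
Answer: 4500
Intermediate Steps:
Function('E')(F) = Add(5, Mul(-1, Pow(F, 2))) (Function('E')(F) = Mul(-1, Add(Mul(F, F), Add(-3, Mul(-1, 2)))) = Mul(-1, Add(Pow(F, 2), Add(-3, -2))) = Mul(-1, Add(Pow(F, 2), -5)) = Mul(-1, Add(-5, Pow(F, 2))) = Add(5, Mul(-1, Pow(F, 2))))
Function('W')(f, B) = Add(-3, B) (Function('W')(f, B) = Add(-3, Add(B, Mul(-1, 0))) = Add(-3, Add(B, 0)) = Add(-3, B))
Mul(-100, Add(Function('E')(-7), Function('W')(3, 2))) = Mul(-100, Add(Add(5, Mul(-1, Pow(-7, 2))), Add(-3, 2))) = Mul(-100, Add(Add(5, Mul(-1, 49)), -1)) = Mul(-100, Add(Add(5, -49), -1)) = Mul(-100, Add(-44, -1)) = Mul(-100, -45) = 4500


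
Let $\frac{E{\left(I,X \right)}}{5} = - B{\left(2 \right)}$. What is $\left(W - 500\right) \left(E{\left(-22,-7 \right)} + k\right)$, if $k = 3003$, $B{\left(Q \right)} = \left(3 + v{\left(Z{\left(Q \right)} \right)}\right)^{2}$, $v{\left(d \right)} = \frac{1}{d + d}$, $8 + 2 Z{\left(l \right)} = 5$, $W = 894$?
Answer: $\frac{10522558}{9} \approx 1.1692 \cdot 10^{6}$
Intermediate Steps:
$Z{\left(l \right)} = - \frac{3}{2}$ ($Z{\left(l \right)} = -4 + \frac{1}{2} \cdot 5 = -4 + \frac{5}{2} = - \frac{3}{2}$)
$v{\left(d \right)} = \frac{1}{2 d}$
$B{\left(Q \right)} = \frac{64}{9}$ ($B{\left(Q \right)} = \left(3 + \frac{1}{2 \left(- \frac{3}{2}\right)}\right)^{2} = \left(3 + \frac{1}{2} \left(- \frac{2}{3}\right)\right)^{2} = \left(3 - \frac{1}{3}\right)^{2} = \left(\frac{8}{3}\right)^{2} = \frac{64}{9}$)
$E{\left(I,X \right)} = - \frac{320}{9}$ ($E{\left(I,X \right)} = 5 \left(\left(-1\right) \frac{64}{9}\right) = 5 \left(- \frac{64}{9}\right) = - \frac{320}{9}$)
$\left(W - 500\right) \left(E{\left(-22,-7 \right)} + k\right) = \left(894 - 500\right) \left(- \frac{320}{9} + 3003\right) = 394 \cdot \frac{26707}{9} = \frac{10522558}{9}$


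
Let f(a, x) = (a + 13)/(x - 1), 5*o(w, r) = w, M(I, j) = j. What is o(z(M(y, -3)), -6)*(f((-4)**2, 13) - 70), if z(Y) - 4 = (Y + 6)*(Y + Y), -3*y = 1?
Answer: 5677/30 ≈ 189.23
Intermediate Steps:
y = -1/3 (y = -1/3*1 = -1/3 ≈ -0.33333)
z(Y) = 4 + 2*Y*(6 + Y) (z(Y) = 4 + (Y + 6)*(Y + Y) = 4 + (6 + Y)*(2*Y) = 4 + 2*Y*(6 + Y))
o(w, r) = w/5
f(a, x) = (13 + a)/(-1 + x)
o(z(M(y, -3)), -6)*(f((-4)**2, 13) - 70) = ((4 + 2*(-3)**2 + 12*(-3))/5)*((13 + (-4)**2)/(-1 + 13) - 70) = ((4 + 2*9 - 36)/5)*((13 + 16)/12 - 70) = ((4 + 18 - 36)/5)*((1/12)*29 - 70) = ((1/5)*(-14))*(29/12 - 70) = -14/5*(-811/12) = 5677/30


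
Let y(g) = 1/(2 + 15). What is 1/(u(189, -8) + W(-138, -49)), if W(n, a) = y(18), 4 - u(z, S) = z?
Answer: -17/3144 ≈ -0.0054071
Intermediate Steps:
u(z, S) = 4 - z
y(g) = 1/17
W(n, a) = 1/17
1/(u(189, -8) + W(-138, -49)) = 1/((4 - 1*189) + 1/17) = 1/((4 - 189) + 1/17) = 1/(-185 + 1/17) = 1/(-3144/17) = -17/3144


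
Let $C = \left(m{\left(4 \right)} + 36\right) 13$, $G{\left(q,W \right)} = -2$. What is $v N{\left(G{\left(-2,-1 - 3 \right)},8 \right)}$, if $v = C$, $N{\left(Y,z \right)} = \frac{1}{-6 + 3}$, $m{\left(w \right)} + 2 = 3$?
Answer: $- \frac{481}{3} \approx -160.33$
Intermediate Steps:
$m{\left(w \right)} = 1$ ($m{\left(w \right)} = -2 + 3 = 1$)
$N{\left(Y,z \right)} = - \frac{1}{3}$ ($N{\left(Y,z \right)} = \frac{1}{-3} = - \frac{1}{3}$)
$C = 481$ ($C = \left(1 + 36\right) 13 = 37 \cdot 13 = 481$)
$v = 481$
$v N{\left(G{\left(-2,-1 - 3 \right)},8 \right)} = 481 \left(- \frac{1}{3}\right) = - \frac{481}{3}$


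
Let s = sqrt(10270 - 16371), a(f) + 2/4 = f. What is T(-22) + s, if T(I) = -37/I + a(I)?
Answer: -229/11 + I*sqrt(6101) ≈ -20.818 + 78.109*I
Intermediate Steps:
a(f) = -1/2 + f
s = I*sqrt(6101) (s = sqrt(-6101) = I*sqrt(6101) ≈ 78.109*I)
T(I) = -1/2 + I - 37/I (T(I) = -37/I + (-1/2 + I) = -1/2 + I - 37/I)
T(-22) + s = (-1/2 - 22 - 37/(-22)) + I*sqrt(6101) = (-1/2 - 22 - 37*(-1/22)) + I*sqrt(6101) = (-1/2 - 22 + 37/22) + I*sqrt(6101) = -229/11 + I*sqrt(6101)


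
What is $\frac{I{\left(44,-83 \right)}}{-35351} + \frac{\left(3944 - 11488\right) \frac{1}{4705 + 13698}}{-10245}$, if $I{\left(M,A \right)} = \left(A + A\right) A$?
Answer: $- \frac{2597420002886}{6665032820985} \approx -0.38971$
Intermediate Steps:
$I{\left(M,A \right)} = 2 A^{2}$ ($I{\left(M,A \right)} = 2 A A = 2 A^{2}$)
$\frac{I{\left(44,-83 \right)}}{-35351} + \frac{\left(3944 - 11488\right) \frac{1}{4705 + 13698}}{-10245} = \frac{2 \left(-83\right)^{2}}{-35351} + \frac{\left(3944 - 11488\right) \frac{1}{4705 + 13698}}{-10245} = 2 \cdot 6889 \left(- \frac{1}{35351}\right) + - \frac{7544}{18403} \left(- \frac{1}{10245}\right) = 13778 \left(- \frac{1}{35351}\right) + \left(-7544\right) \frac{1}{18403} \left(- \frac{1}{10245}\right) = - \frac{13778}{35351} - - \frac{7544}{188538735} = - \frac{13778}{35351} + \frac{7544}{188538735} = - \frac{2597420002886}{6665032820985}$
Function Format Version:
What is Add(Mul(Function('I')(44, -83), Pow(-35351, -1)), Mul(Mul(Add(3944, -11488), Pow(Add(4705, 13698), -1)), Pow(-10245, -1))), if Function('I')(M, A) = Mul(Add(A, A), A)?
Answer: Rational(-2597420002886, 6665032820985) ≈ -0.38971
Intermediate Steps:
Function('I')(M, A) = Mul(2, Pow(A, 2)) (Function('I')(M, A) = Mul(Mul(2, A), A) = Mul(2, Pow(A, 2)))
Add(Mul(Function('I')(44, -83), Pow(-35351, -1)), Mul(Mul(Add(3944, -11488), Pow(Add(4705, 13698), -1)), Pow(-10245, -1))) = Add(Mul(Mul(2, Pow(-83, 2)), Pow(-35351, -1)), Mul(Mul(Add(3944, -11488), Pow(Add(4705, 13698), -1)), Pow(-10245, -1))) = Add(Mul(Mul(2, 6889), Rational(-1, 35351)), Mul(Mul(-7544, Pow(18403, -1)), Rational(-1, 10245))) = Add(Mul(13778, Rational(-1, 35351)), Mul(Mul(-7544, Rational(1, 18403)), Rational(-1, 10245))) = Add(Rational(-13778, 35351), Mul(Rational(-7544, 18403), Rational(-1, 10245))) = Add(Rational(-13778, 35351), Rational(7544, 188538735)) = Rational(-2597420002886, 6665032820985)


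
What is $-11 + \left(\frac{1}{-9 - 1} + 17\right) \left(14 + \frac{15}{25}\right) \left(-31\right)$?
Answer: $- \frac{382997}{50} \approx -7659.9$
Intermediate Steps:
$-11 + \left(\frac{1}{-9 - 1} + 17\right) \left(14 + \frac{15}{25}\right) \left(-31\right) = -11 + \left(\frac{1}{-10} + 17\right) \left(14 + 15 \cdot \frac{1}{25}\right) \left(-31\right) = -11 + \left(- \frac{1}{10} + 17\right) \left(14 + \frac{3}{5}\right) \left(-31\right) = -11 + \frac{169}{10} \cdot \frac{73}{5} \left(-31\right) = -11 + \frac{12337}{50} \left(-31\right) = -11 - \frac{382447}{50} = - \frac{382997}{50}$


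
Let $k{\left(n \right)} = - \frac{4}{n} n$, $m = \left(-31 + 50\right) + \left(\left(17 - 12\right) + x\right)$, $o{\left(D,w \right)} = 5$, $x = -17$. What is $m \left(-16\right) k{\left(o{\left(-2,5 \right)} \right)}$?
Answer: $448$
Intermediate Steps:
$m = 7$ ($m = \left(-31 + 50\right) + \left(\left(17 - 12\right) - 17\right) = 19 + \left(5 - 17\right) = 19 - 12 = 7$)
$k{\left(n \right)} = -4$
$m \left(-16\right) k{\left(o{\left(-2,5 \right)} \right)} = 7 \left(-16\right) \left(-4\right) = \left(-112\right) \left(-4\right) = 448$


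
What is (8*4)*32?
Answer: 1024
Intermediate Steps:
(8*4)*32 = 32*32 = 1024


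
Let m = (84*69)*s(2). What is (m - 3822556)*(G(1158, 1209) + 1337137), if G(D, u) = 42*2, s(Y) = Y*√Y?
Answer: -5111602156876 + 15501065832*√2 ≈ -5.0897e+12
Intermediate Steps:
s(Y) = Y^(3/2)
G(D, u) = 84
m = 11592*√2 (m = (84*69)*2^(3/2) = 5796*(2*√2) = 11592*√2 ≈ 16394.)
(m - 3822556)*(G(1158, 1209) + 1337137) = (11592*√2 - 3822556)*(84 + 1337137) = (-3822556 + 11592*√2)*1337221 = -5111602156876 + 15501065832*√2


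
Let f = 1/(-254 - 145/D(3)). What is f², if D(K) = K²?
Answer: 81/5909761 ≈ 1.3706e-5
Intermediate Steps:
f = -9/2431 (f = 1/(-254 - 145/(3²)) = 1/(-254 - 145/9) = 1/(-2431/9) = -9/2431 ≈ -0.0037022)
f² = (-9/2431)² = 81/5909761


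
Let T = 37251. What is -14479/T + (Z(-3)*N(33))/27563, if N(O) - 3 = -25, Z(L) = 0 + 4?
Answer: -402362765/1026749313 ≈ -0.39188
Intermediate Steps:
Z(L) = 4
N(O) = -22 (N(O) = 3 - 25 = -22)
-14479/T + (Z(-3)*N(33))/27563 = -14479/37251 + (4*(-22))/27563 = -14479*1/37251 - 88*1/27563 = -14479/37251 - 88/27563 = -402362765/1026749313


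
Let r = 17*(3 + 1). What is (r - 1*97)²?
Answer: 841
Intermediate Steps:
r = 68 (r = 17*4 = 68)
(r - 1*97)² = (68 - 1*97)² = (68 - 97)² = (-29)² = 841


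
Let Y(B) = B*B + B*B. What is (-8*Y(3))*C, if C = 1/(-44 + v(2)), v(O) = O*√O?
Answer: 792/241 + 36*√2/241 ≈ 3.4976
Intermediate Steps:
Y(B) = 2*B² (Y(B) = B² + B² = 2*B²)
v(O) = O^(3/2)
C = 1/(-44 + 2*√2) (C = 1/(-44 + 2^(3/2)) = 1/(-44 + 2*√2) ≈ -0.024289)
(-8*Y(3))*C = (-16*3²)*(-11/482 - √2/964) = (-16*9)*(-11/482 - √2/964) = (-8*18)*(-11/482 - √2/964) = -144*(-11/482 - √2/964) = 792/241 + 36*√2/241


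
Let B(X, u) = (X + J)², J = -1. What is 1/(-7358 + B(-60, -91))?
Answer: -1/3637 ≈ -0.00027495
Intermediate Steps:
B(X, u) = (-1 + X)² (B(X, u) = (X - 1)² = (-1 + X)²)
1/(-7358 + B(-60, -91)) = 1/(-7358 + (-1 - 60)²) = 1/(-7358 + (-61)²) = 1/(-7358 + 3721) = 1/(-3637) = -1/3637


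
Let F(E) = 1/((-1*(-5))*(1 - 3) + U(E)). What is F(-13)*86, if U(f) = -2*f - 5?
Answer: 86/11 ≈ 7.8182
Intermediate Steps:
U(f) = -5 - 2*f
F(E) = 1/(-15 - 2*E) (F(E) = 1/((-1*(-5))*(1 - 3) + (-5 - 2*E)) = 1/(5*(-2) + (-5 - 2*E)) = 1/(-10 + (-5 - 2*E)) = 1/(-15 - 2*E))
F(-13)*86 = -1/(15 + 2*(-13))*86 = -1/(15 - 26)*86 = -1/(-11)*86 = -1*(-1/11)*86 = (1/11)*86 = 86/11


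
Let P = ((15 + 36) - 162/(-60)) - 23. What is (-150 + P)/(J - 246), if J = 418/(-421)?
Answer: 502253/1039840 ≈ 0.48301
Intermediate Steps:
J = -418/421 (J = 418*(-1/421) = -418/421 ≈ -0.99287)
P = 307/10 (P = (51 - 162*(-1/60)) - 23 = (51 + 27/10) - 23 = 537/10 - 23 = 307/10 ≈ 30.700)
(-150 + P)/(J - 246) = (-150 + 307/10)/(-418/421 - 246) = -1193/(10*(-103984/421)) = -1193/10*(-421/103984) = 502253/1039840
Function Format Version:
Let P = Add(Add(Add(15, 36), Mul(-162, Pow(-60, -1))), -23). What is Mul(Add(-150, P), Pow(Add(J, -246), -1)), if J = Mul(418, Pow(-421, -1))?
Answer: Rational(502253, 1039840) ≈ 0.48301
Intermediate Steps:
J = Rational(-418, 421) (J = Mul(418, Rational(-1, 421)) = Rational(-418, 421) ≈ -0.99287)
P = Rational(307, 10) (P = Add(Add(51, Mul(-162, Rational(-1, 60))), -23) = Add(Add(51, Rational(27, 10)), -23) = Add(Rational(537, 10), -23) = Rational(307, 10) ≈ 30.700)
Mul(Add(-150, P), Pow(Add(J, -246), -1)) = Mul(Add(-150, Rational(307, 10)), Pow(Add(Rational(-418, 421), -246), -1)) = Mul(Rational(-1193, 10), Pow(Rational(-103984, 421), -1)) = Mul(Rational(-1193, 10), Rational(-421, 103984)) = Rational(502253, 1039840)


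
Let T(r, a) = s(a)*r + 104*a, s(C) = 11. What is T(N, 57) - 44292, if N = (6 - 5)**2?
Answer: -38353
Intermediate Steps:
N = 1 (N = 1**2 = 1)
T(r, a) = 11*r + 104*a
T(N, 57) - 44292 = (11*1 + 104*57) - 44292 = (11 + 5928) - 44292 = 5939 - 44292 = -38353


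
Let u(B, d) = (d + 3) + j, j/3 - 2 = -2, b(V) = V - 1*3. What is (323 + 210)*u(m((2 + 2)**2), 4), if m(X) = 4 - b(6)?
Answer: 3731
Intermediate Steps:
b(V) = -3 + V (b(V) = V - 3 = -3 + V)
j = 0 (j = 6 + 3*(-2) = 6 - 6 = 0)
m(X) = 1 (m(X) = 4 - (-3 + 6) = 4 - 1*3 = 4 - 3 = 1)
u(B, d) = 3 + d (u(B, d) = (d + 3) + 0 = (3 + d) + 0 = 3 + d)
(323 + 210)*u(m((2 + 2)**2), 4) = (323 + 210)*(3 + 4) = 533*7 = 3731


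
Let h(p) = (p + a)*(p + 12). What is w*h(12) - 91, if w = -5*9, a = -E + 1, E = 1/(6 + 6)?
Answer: -14041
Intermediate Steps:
E = 1/12 ≈ 0.083333
a = 11/12 (a = -1*1/12 + 1 = -1/12 + 1 = 11/12 ≈ 0.91667)
h(p) = (12 + p)*(11/12 + p) (h(p) = (p + 11/12)*(p + 12) = (11/12 + p)*(12 + p) = (12 + p)*(11/12 + p))
w = -45
w*h(12) - 91 = -45*(11 + 12² + (155/12)*12) - 91 = -45*(11 + 144 + 155) - 91 = -45*310 - 91 = -13950 - 91 = -14041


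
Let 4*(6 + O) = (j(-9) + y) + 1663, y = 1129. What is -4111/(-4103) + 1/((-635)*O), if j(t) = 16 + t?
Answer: 7244079463/7229998875 ≈ 1.0019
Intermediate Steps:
O = 2775/4 (O = -6 + (((16 - 9) + 1129) + 1663)/4 = -6 + ((7 + 1129) + 1663)/4 = -6 + (1136 + 1663)/4 = -6 + (¼)*2799 = -6 + 2799/4 = 2775/4 ≈ 693.75)
-4111/(-4103) + 1/((-635)*O) = -4111/(-4103) + 1/((-635)*(2775/4)) = -4111*(-1/4103) - 1/635*4/2775 = 4111/4103 - 4/1762125 = 7244079463/7229998875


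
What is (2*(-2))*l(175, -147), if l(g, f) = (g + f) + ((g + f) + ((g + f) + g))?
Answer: -1036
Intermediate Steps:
l(g, f) = 3*f + 4*g (l(g, f) = (f + g) + ((f + g) + ((f + g) + g)) = (f + g) + ((f + g) + (f + 2*g)) = (f + g) + (2*f + 3*g) = 3*f + 4*g)
(2*(-2))*l(175, -147) = (2*(-2))*(3*(-147) + 4*175) = -4*(-441 + 700) = -4*259 = -1036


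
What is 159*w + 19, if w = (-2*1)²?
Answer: 655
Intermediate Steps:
w = 4 (w = (-2)² = 4)
159*w + 19 = 159*4 + 19 = 636 + 19 = 655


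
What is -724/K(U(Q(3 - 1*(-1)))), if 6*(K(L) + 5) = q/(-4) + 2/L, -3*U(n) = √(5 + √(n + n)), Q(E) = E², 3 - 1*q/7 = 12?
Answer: 313306656/1139191 + 28172288*√2/1139191 + 80670976*√(5 + 4*√2)/1139191 - 66909184*√2*√(5 + 4*√2)/1139191 ≈ 270.02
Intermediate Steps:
q = -63 (q = 21 - 7*12 = 21 - 84 = -63)
U(n) = -√(5 + √2*√n)/3 (U(n) = -√(5 + √(n + n))/3 = -√(5 + √(2*n))/3 = -√(5 + √2*√n)/3)
K(L) = -19/8 + 1/(3*L) (K(L) = -5 + (-63/(-4) + 2/L)/6 = -5 + (-63*(-¼) + 2/L)/6 = -5 + (63/4 + 2/L)/6 = -5 + (21/8 + 1/(3*L)) = -19/8 + 1/(3*L))
-724/K(U(Q(3 - 1*(-1)))) = -724*(-8*√(5 + √2*√((3 - 1*(-1))²))/(8 - (-19)*√(5 + √2*√((3 - 1*(-1))²)))) = -724*(-8*√(5 + √2*√((3 + 1)²))/(8 - (-19)*√(5 + √2*√((3 + 1)²)))) = -724*(-8*√(5 + √2*√(4²))/(8 - (-19)*√(5 + √2*√(4²)))) = -724*(-8*√(5 + √2*√16)/(8 - (-19)*√(5 + √2*√16))) = -724*(-8*√(5 + √2*4)/(8 - (-19)*√(5 + √2*4))) = -724*(-8*√(5 + 4*√2)/(8 - (-19)*√(5 + 4*√2))) = -724*(-8*√(5 + 4*√2)/(8 + 19*√(5 + 4*√2))) = -(-5792)*√(5 + 4*√2)/(8 + 19*√(5 + 4*√2)) = 5792*√(5 + 4*√2)/(8 + 19*√(5 + 4*√2))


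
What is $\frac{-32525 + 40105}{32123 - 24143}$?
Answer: $\frac{379}{399} \approx 0.94987$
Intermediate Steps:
$\frac{-32525 + 40105}{32123 - 24143} = \frac{7580}{7980} = 7580 \cdot \frac{1}{7980} = \frac{379}{399}$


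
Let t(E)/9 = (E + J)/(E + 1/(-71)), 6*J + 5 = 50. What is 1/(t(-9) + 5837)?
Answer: 1280/7473277 ≈ 0.00017128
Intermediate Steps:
J = 15/2 (J = -⅚ + (⅙)*50 = -⅚ + 25/3 = 15/2 ≈ 7.5000)
t(E) = 9*(15/2 + E)/(-1/71 + E) (t(E) = 9*((E + 15/2)/(E + 1/(-71))) = 9*((15/2 + E)/(E - 1/71)) = 9*((15/2 + E)/(-1/71 + E)) = 9*(15/2 + E)/(-1/71 + E))
1/(t(-9) + 5837) = 1/(639*(15 + 2*(-9))/(2*(-1 + 71*(-9))) + 5837) = 1/(639*(15 - 18)/(2*(-1 - 639)) + 5837) = 1/((639/2)*(-3)/(-640) + 5837) = 1/((639/2)*(-1/640)*(-3) + 5837) = 1/(1917/1280 + 5837) = 1/(7473277/1280) = 1280/7473277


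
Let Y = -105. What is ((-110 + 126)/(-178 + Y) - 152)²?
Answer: 1851753024/80089 ≈ 23121.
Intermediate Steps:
((-110 + 126)/(-178 + Y) - 152)² = ((-110 + 126)/(-178 - 105) - 152)² = (16/(-283) - 152)² = (16*(-1/283) - 152)² = (-16/283 - 152)² = (-43032/283)² = 1851753024/80089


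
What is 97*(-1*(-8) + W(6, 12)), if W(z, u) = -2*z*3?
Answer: -2716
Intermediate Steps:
W(z, u) = -6*z
97*(-1*(-8) + W(6, 12)) = 97*(-1*(-8) - 6*6) = 97*(8 - 36) = 97*(-28) = -2716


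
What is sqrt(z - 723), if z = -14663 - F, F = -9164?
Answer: I*sqrt(6222) ≈ 78.88*I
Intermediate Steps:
z = -5499 (z = -14663 - 1*(-9164) = -14663 + 9164 = -5499)
sqrt(z - 723) = sqrt(-5499 - 723) = sqrt(-6222) = I*sqrt(6222)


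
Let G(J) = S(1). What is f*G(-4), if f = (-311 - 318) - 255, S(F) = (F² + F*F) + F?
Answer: -2652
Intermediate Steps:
S(F) = F + 2*F² (S(F) = (F² + F²) + F = 2*F² + F = F + 2*F²)
f = -884 (f = -629 - 255 = -884)
G(J) = 3 (G(J) = 1*(1 + 2*1) = 1*(1 + 2) = 1*3 = 3)
f*G(-4) = -884*3 = -2652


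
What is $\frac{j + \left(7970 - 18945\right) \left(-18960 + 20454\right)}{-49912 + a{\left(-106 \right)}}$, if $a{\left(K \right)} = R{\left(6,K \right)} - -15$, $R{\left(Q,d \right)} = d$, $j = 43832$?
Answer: $\frac{16352818}{50003} \approx 327.04$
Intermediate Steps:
$a{\left(K \right)} = 15 + K$ ($a{\left(K \right)} = K - -15 = K + 15 = 15 + K$)
$\frac{j + \left(7970 - 18945\right) \left(-18960 + 20454\right)}{-49912 + a{\left(-106 \right)}} = \frac{43832 + \left(7970 - 18945\right) \left(-18960 + 20454\right)}{-49912 + \left(15 - 106\right)} = \frac{43832 - 16396650}{-49912 - 91} = \frac{43832 - 16396650}{-50003} = \left(-16352818\right) \left(- \frac{1}{50003}\right) = \frac{16352818}{50003}$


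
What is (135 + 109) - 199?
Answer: 45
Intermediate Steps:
(135 + 109) - 199 = 244 - 199 = 45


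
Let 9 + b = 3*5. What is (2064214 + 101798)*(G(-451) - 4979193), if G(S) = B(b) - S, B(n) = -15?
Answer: -10784047407084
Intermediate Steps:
b = 6 (b = -9 + 3*5 = -9 + 15 = 6)
G(S) = -15 - S
(2064214 + 101798)*(G(-451) - 4979193) = (2064214 + 101798)*((-15 - 1*(-451)) - 4979193) = 2166012*((-15 + 451) - 4979193) = 2166012*(436 - 4979193) = 2166012*(-4978757) = -10784047407084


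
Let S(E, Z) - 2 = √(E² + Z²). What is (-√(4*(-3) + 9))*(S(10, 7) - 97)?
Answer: I*√3*(95 - √149) ≈ 143.4*I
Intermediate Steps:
S(E, Z) = 2 + √(E² + Z²)
(-√(4*(-3) + 9))*(S(10, 7) - 97) = (-√(4*(-3) + 9))*((2 + √(10² + 7²)) - 97) = (-√(-12 + 9))*((2 + √(100 + 49)) - 97) = (-√(-3))*((2 + √149) - 97) = (-I*√3)*(-95 + √149) = -I*√3*(-95 + √149)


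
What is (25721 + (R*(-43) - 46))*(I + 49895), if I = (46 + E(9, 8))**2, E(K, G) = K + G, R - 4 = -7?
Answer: 1389906656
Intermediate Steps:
R = -3 (R = 4 - 7 = -3)
E(K, G) = G + K
I = 3969 (I = (46 + (8 + 9))**2 = (46 + 17)**2 = 63**2 = 3969)
(25721 + (R*(-43) - 46))*(I + 49895) = (25721 + (-3*(-43) - 46))*(3969 + 49895) = (25721 + (129 - 46))*53864 = (25721 + 83)*53864 = 25804*53864 = 1389906656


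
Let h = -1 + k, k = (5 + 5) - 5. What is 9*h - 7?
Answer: 29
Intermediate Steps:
k = 5 (k = 10 - 5 = 5)
h = 4 (h = -1 + 5 = 4)
9*h - 7 = 9*4 - 7 = 36 - 7 = 29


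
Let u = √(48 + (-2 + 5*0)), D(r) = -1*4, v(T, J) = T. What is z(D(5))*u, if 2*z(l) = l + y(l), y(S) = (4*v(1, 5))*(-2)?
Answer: -6*√46 ≈ -40.694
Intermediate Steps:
D(r) = -4
y(S) = -8 (y(S) = (4*1)*(-2) = 4*(-2) = -8)
u = √46 (u = √(48 + (-2 + 0)) = √(48 - 2) = √46 ≈ 6.7823)
z(l) = -4 + l/2 (z(l) = (l - 8)/2 = (-8 + l)/2 = -4 + l/2)
z(D(5))*u = (-4 + (½)*(-4))*√46 = (-4 - 2)*√46 = -6*√46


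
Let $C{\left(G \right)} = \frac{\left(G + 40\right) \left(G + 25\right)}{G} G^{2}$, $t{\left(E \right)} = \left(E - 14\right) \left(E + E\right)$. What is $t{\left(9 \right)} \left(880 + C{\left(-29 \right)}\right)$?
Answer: $-194040$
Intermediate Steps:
$t{\left(E \right)} = 2 E \left(-14 + E\right)$ ($t{\left(E \right)} = \left(-14 + E\right) 2 E = 2 E \left(-14 + E\right)$)
$C{\left(G \right)} = G \left(25 + G\right) \left(40 + G\right)$ ($C{\left(G \right)} = \frac{\left(40 + G\right) \left(25 + G\right)}{G} G^{2} = \frac{\left(25 + G\right) \left(40 + G\right)}{G} G^{2} = G \left(25 + G\right) \left(40 + G\right)$)
$t{\left(9 \right)} \left(880 + C{\left(-29 \right)}\right) = 2 \cdot 9 \left(-14 + 9\right) \left(880 - 29 \left(1000 + \left(-29\right)^{2} + 65 \left(-29\right)\right)\right) = 2 \cdot 9 \left(-5\right) \left(880 - 29 \left(1000 + 841 - 1885\right)\right) = - 90 \left(880 - -1276\right) = - 90 \left(880 + 1276\right) = \left(-90\right) 2156 = -194040$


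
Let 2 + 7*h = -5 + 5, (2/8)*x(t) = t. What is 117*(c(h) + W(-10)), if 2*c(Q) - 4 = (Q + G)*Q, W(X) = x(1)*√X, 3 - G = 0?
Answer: 9243/49 + 468*I*√10 ≈ 188.63 + 1479.9*I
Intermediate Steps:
x(t) = 4*t
G = 3 (G = 3 - 1*0 = 3 + 0 = 3)
h = -2/7 (h = -2/7 + (-5 + 5)/7 = -2/7 + (⅐)*0 = -2/7 + 0 = -2/7 ≈ -0.28571)
W(X) = 4*√X (W(X) = (4*1)*√X = 4*√X)
c(Q) = 2 + Q*(3 + Q)/2 (c(Q) = 2 + ((Q + 3)*Q)/2 = 2 + ((3 + Q)*Q)/2 = 2 + (Q*(3 + Q))/2 = 2 + Q*(3 + Q)/2)
117*(c(h) + W(-10)) = 117*((2 + (-2/7)²/2 + (3/2)*(-2/7)) + 4*√(-10)) = 117*((2 + (½)*(4/49) - 3/7) + 4*(I*√10)) = 117*((2 + 2/49 - 3/7) + 4*I*√10) = 117*(79/49 + 4*I*√10) = 9243/49 + 468*I*√10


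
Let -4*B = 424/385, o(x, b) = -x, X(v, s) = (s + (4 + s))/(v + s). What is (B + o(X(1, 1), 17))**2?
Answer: 1590121/148225 ≈ 10.728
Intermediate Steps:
X(v, s) = (4 + 2*s)/(s + v)
B = -106/385 ≈ -0.27532
(B + o(X(1, 1), 17))**2 = (-106/385 - 2*(2 + 1)/(1 + 1))**2 = (-106/385 - 2*3/2)**2 = (-106/385 - 1*3)**2 = (-106/385 - 3)**2 = (-1261/385)**2 = 1590121/148225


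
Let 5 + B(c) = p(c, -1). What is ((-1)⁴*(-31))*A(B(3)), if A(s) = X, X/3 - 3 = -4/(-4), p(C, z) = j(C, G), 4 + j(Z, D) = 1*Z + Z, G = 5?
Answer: -372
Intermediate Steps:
j(Z, D) = -4 + 2*Z (j(Z, D) = -4 + (1*Z + Z) = -4 + (Z + Z) = -4 + 2*Z)
p(C, z) = -4 + 2*C
B(c) = -9 + 2*c (B(c) = -5 + (-4 + 2*c) = -9 + 2*c)
X = 12 (X = 9 + 3*(-4/(-4)) = 9 + 3*(-4*(-¼)) = 9 + 3*1 = 9 + 3 = 12)
A(s) = 12
((-1)⁴*(-31))*A(B(3)) = ((-1)⁴*(-31))*12 = (1*(-31))*12 = -31*12 = -372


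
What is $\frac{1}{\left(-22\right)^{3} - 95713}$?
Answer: $- \frac{1}{106361} \approx -9.4019 \cdot 10^{-6}$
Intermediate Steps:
$\frac{1}{\left(-22\right)^{3} - 95713} = \frac{1}{-10648 - 95713} = \frac{1}{-106361} = - \frac{1}{106361}$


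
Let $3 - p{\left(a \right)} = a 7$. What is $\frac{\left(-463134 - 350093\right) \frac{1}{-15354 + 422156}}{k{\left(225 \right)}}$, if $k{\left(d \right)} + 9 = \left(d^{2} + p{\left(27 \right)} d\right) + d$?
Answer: $- \frac{813227}{3657556782} \approx -0.00022234$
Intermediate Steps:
$p{\left(a \right)} = 3 - 7 a$ ($p{\left(a \right)} = 3 - a 7 = 3 - 7 a$)
$k{\left(d \right)} = -9 + d^{2} - 185 d$ ($k{\left(d \right)} = -9 + \left(\left(d^{2} + \left(3 - 189\right) d\right) + d\right) = -9 + \left(\left(d^{2} - 186 d\right) + d\right) = -9 + \left(d^{2} - 185 d\right) = -9 + d^{2} - 185 d$)
$\frac{\left(-463134 - 350093\right) \frac{1}{-15354 + 422156}}{k{\left(225 \right)}} = \frac{\left(-463134 - 350093\right) \frac{1}{-15354 + 422156}}{-9 + 225^{2} - 41625} = \frac{\left(-813227\right) \frac{1}{406802}}{-9 + 50625 - 41625} = \frac{\left(-813227\right) \frac{1}{406802}}{8991} = \left(- \frac{813227}{406802}\right) \frac{1}{8991} = - \frac{813227}{3657556782}$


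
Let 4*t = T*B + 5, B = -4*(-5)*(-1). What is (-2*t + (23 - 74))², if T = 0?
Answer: 11449/4 ≈ 2862.3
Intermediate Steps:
B = -20 (B = 20*(-1) = -20)
t = 5/4 (t = (0*(-20) + 5)/4 = (0 + 5)/4 = (¼)*5 = 5/4 ≈ 1.2500)
(-2*t + (23 - 74))² = (-2*5/4 + (23 - 74))² = (-5/2 - 51)² = (-107/2)² = 11449/4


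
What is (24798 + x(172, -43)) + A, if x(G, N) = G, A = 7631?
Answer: 32601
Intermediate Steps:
(24798 + x(172, -43)) + A = (24798 + 172) + 7631 = 24970 + 7631 = 32601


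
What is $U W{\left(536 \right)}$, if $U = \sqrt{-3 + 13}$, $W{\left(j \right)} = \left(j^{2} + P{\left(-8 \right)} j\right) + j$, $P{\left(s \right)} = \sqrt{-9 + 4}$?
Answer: $536 \sqrt{10} \left(537 + i \sqrt{5}\right) \approx 9.1021 \cdot 10^{5} + 3790.1 i$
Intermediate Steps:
$P{\left(s \right)} = i \sqrt{5}$ ($P{\left(s \right)} = \sqrt{-5} = i \sqrt{5}$)
$W{\left(j \right)} = j + j^{2} + i j \sqrt{5}$ ($W{\left(j \right)} = \left(j^{2} + i \sqrt{5} j\right) + j = \left(j^{2} + i j \sqrt{5}\right) + j = j + j^{2} + i j \sqrt{5}$)
$U = \sqrt{10} \approx 3.1623$
$U W{\left(536 \right)} = \sqrt{10} \cdot 536 \left(1 + 536 + i \sqrt{5}\right) = \sqrt{10} \cdot 536 \left(537 + i \sqrt{5}\right) = \sqrt{10} \left(287832 + 536 i \sqrt{5}\right)$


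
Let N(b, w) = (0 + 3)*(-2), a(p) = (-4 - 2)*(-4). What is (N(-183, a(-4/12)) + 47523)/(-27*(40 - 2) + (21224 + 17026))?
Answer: 337/264 ≈ 1.2765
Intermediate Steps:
a(p) = 24 (a(p) = -6*(-4) = 24)
N(b, w) = -6 (N(b, w) = 3*(-2) = -6)
(N(-183, a(-4/12)) + 47523)/(-27*(40 - 2) + (21224 + 17026)) = (-6 + 47523)/(-27*(40 - 2) + (21224 + 17026)) = 47517/(-27*38 + 38250) = 47517/(-1026 + 38250) = 47517/37224 = 47517*(1/37224) = 337/264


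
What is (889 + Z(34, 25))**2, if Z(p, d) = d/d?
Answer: 792100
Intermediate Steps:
Z(p, d) = 1
(889 + Z(34, 25))**2 = (889 + 1)**2 = 890**2 = 792100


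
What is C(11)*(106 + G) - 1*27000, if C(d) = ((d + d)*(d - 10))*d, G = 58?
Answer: 12688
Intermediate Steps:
C(d) = 2*d**2*(-10 + d) (C(d) = ((2*d)*(-10 + d))*d = (2*d*(-10 + d))*d = 2*d**2*(-10 + d))
C(11)*(106 + G) - 1*27000 = (2*11**2*(-10 + 11))*(106 + 58) - 1*27000 = (2*121*1)*164 - 27000 = 242*164 - 27000 = 39688 - 27000 = 12688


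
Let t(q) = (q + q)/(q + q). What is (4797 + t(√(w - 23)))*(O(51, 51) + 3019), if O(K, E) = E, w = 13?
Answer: 14729860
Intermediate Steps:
t(q) = 1 (t(q) = (2*q)/((2*q)) = (2*q)*(1/(2*q)) = 1)
(4797 + t(√(w - 23)))*(O(51, 51) + 3019) = (4797 + 1)*(51 + 3019) = 4798*3070 = 14729860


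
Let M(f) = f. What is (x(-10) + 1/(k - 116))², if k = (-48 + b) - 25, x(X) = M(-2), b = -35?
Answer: 201601/50176 ≈ 4.0179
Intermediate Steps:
x(X) = -2
k = -108 (k = (-48 - 35) - 25 = -83 - 25 = -108)
(x(-10) + 1/(k - 116))² = (-2 + 1/(-108 - 116))² = (-2 + 1/(-224))² = (-2 - 1/224)² = (-449/224)² = 201601/50176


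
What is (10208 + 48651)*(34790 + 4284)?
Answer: 2299856566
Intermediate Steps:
(10208 + 48651)*(34790 + 4284) = 58859*39074 = 2299856566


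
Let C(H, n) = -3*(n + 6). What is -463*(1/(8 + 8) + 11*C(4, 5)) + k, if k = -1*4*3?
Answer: 2688449/16 ≈ 1.6803e+5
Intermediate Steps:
C(H, n) = -18 - 3*n (C(H, n) = -3*(6 + n) = -18 - 3*n)
k = -12 (k = -4*3 = -12)
-463*(1/(8 + 8) + 11*C(4, 5)) + k = -463*(1/(8 + 8) + 11*(-18 - 3*5)) - 12 = -463*(1/16 + 11*(-18 - 15)) - 12 = -463*(1/16 + 11*(-33)) - 12 = -463*(1/16 - 363) - 12 = -463*(-5807/16) - 12 = 2688641/16 - 12 = 2688449/16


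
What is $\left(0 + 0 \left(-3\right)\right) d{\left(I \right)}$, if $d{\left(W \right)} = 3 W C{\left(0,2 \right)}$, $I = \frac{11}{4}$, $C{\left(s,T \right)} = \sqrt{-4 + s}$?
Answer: $0$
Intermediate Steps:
$I = \frac{11}{4}$ ($I = 11 \cdot \frac{1}{4} = \frac{11}{4} \approx 2.75$)
$d{\left(W \right)} = 6 i W$ ($d{\left(W \right)} = 3 W \sqrt{-4 + 0} = 3 W \sqrt{-4} = 3 W 2 i = 6 i W$)
$\left(0 + 0 \left(-3\right)\right) d{\left(I \right)} = \left(0 + 0 \left(-3\right)\right) 6 i \frac{11}{4} = \left(0 + 0\right) \frac{33 i}{2} = 0 \frac{33 i}{2} = 0$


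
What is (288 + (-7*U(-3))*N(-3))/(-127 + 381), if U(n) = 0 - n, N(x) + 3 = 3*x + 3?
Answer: 477/254 ≈ 1.8780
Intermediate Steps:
N(x) = 3*x (N(x) = -3 + (3*x + 3) = -3 + (3 + 3*x) = 3*x)
U(n) = -n
(288 + (-7*U(-3))*N(-3))/(-127 + 381) = (288 + (-(-7)*(-3))*(3*(-3)))/(-127 + 381) = (288 - 7*3*(-9))/254 = (288 - 21*(-9))*(1/254) = (288 + 189)*(1/254) = 477*(1/254) = 477/254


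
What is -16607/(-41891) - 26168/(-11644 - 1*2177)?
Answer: 1325729035/578975511 ≈ 2.2898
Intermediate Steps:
-16607/(-41891) - 26168/(-11644 - 1*2177) = -16607*(-1/41891) - 26168/(-11644 - 2177) = 16607/41891 - 26168/(-13821) = 16607/41891 - 26168*(-1/13821) = 16607/41891 + 26168/13821 = 1325729035/578975511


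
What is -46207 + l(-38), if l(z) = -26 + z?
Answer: -46271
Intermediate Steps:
-46207 + l(-38) = -46207 + (-26 - 38) = -46207 - 64 = -46271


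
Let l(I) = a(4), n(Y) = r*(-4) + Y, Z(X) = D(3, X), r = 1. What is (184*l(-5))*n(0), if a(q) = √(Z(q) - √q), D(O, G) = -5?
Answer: -736*I*√7 ≈ -1947.3*I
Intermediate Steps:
Z(X) = -5
n(Y) = -4 + Y (n(Y) = 1*(-4) + Y = -4 + Y)
a(q) = √(-5 - √q)
l(I) = I*√7 (l(I) = √(-5 - √4) = √(-5 - 1*2) = √(-5 - 2) = √(-7) = I*√7)
(184*l(-5))*n(0) = (184*(I*√7))*(-4 + 0) = (184*I*√7)*(-4) = -736*I*√7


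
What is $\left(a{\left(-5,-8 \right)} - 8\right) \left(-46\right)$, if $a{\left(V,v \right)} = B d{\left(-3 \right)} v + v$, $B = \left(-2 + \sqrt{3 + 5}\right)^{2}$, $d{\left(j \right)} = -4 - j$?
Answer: $-3680 + 2944 \sqrt{2} \approx 483.44$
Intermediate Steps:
$B = \left(-2 + 2 \sqrt{2}\right)^{2}$ ($B = \left(-2 + \sqrt{8}\right)^{2} = \left(-2 + 2 \sqrt{2}\right)^{2} \approx 0.68629$)
$a{\left(V,v \right)} = v + v \left(-12 + 8 \sqrt{2}\right)$ ($a{\left(V,v \right)} = \left(12 - 8 \sqrt{2}\right) \left(-4 - -3\right) v + v = \left(12 - 8 \sqrt{2}\right) \left(-4 + 3\right) v + v = \left(12 - 8 \sqrt{2}\right) \left(-1\right) v + v = \left(-12 + 8 \sqrt{2}\right) v + v = v \left(-12 + 8 \sqrt{2}\right) + v = v + v \left(-12 + 8 \sqrt{2}\right)$)
$\left(a{\left(-5,-8 \right)} - 8\right) \left(-46\right) = \left(- 8 \left(-11 + 8 \sqrt{2}\right) - 8\right) \left(-46\right) = \left(\left(88 - 64 \sqrt{2}\right) - 8\right) \left(-46\right) = \left(80 - 64 \sqrt{2}\right) \left(-46\right) = -3680 + 2944 \sqrt{2}$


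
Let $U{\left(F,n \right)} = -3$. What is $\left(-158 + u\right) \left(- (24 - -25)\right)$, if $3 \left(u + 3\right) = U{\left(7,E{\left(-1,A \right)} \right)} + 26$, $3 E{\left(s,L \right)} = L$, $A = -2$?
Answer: $\frac{22540}{3} \approx 7513.3$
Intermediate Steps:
$E{\left(s,L \right)} = \frac{L}{3}$
$u = \frac{14}{3}$ ($u = -3 + \frac{-3 + 26}{3} = -3 + \frac{1}{3} \cdot 23 = -3 + \frac{23}{3} = \frac{14}{3} \approx 4.6667$)
$\left(-158 + u\right) \left(- (24 - -25)\right) = \left(-158 + \frac{14}{3}\right) \left(- (24 - -25)\right) = - \frac{460 \left(- (24 + 25)\right)}{3} = - \frac{460 \left(\left(-1\right) 49\right)}{3} = \left(- \frac{460}{3}\right) \left(-49\right) = \frac{22540}{3}$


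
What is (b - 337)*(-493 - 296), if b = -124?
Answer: 363729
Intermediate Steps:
(b - 337)*(-493 - 296) = (-124 - 337)*(-493 - 296) = -461*(-789) = 363729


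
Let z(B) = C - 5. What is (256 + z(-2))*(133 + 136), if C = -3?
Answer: 66712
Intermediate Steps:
z(B) = -8 (z(B) = -3 - 5 = -8)
(256 + z(-2))*(133 + 136) = (256 - 8)*(133 + 136) = 248*269 = 66712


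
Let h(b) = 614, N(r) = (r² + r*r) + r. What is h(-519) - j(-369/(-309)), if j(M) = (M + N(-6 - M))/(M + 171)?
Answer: 93385467/152234 ≈ 613.43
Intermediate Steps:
N(r) = r + 2*r² (N(r) = (r² + r²) + r = 2*r² + r = r + 2*r²)
j(M) = (M + (-11 - 2*M)*(-6 - M))/(171 + M) (j(M) = (M + (-6 - M)*(1 + 2*(-6 - M)))/(M + 171) = (M + (-6 - M)*(1 + (-12 - 2*M)))/(171 + M) = (M + (-6 - M)*(-11 - 2*M))/(171 + M) = (M + (-11 - 2*M)*(-6 - M))/(171 + M))
h(-519) - j(-369/(-309)) = 614 - (-369/(-309) + (6 - 369/(-309))*(11 + 2*(-369/(-309))))/(171 - 369/(-309)) = 614 - (-369*(-1/309) + (6 - 369*(-1/309))*(11 + 2*(-369*(-1/309))))/(171 - 369*(-1/309)) = 614 - (123/103 + (6 + 123/103)*(11 + 2*(123/103)))/(171 + 123/103) = 614 - (123/103 + 741*(11 + 246/103)/103)/17736/103 = 614 - 103*(123/103 + (741/103)*(1379/103))/17736 = 614 - 103*(123/103 + 1021839/10609)/17736 = 614 - 103*1034508/(17736*10609) = 614 - 1*86209/152234 = 614 - 86209/152234 = 93385467/152234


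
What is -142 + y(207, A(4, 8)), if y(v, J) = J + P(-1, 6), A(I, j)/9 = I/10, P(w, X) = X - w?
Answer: -657/5 ≈ -131.40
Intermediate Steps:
A(I, j) = 9*I/10 (A(I, j) = 9*(I/10) = 9*I/10)
y(v, J) = 7 + J (y(v, J) = J + (6 - 1*(-1)) = J + (6 + 1) = J + 7 = 7 + J)
-142 + y(207, A(4, 8)) = -142 + (7 + (9/10)*4) = -142 + (7 + 18/5) = -142 + 53/5 = -657/5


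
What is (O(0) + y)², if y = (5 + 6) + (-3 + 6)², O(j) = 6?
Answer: 676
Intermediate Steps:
y = 20 (y = 11 + 3² = 11 + 9 = 20)
(O(0) + y)² = (6 + 20)² = 26² = 676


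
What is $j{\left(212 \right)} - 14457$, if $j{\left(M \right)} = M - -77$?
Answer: $-14168$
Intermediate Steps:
$j{\left(M \right)} = 77 + M$ ($j{\left(M \right)} = M + 77 = 77 + M$)
$j{\left(212 \right)} - 14457 = \left(77 + 212\right) - 14457 = 289 - 14457 = -14168$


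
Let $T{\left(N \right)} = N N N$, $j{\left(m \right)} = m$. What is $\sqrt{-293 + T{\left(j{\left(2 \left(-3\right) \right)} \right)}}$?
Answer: $i \sqrt{509} \approx 22.561 i$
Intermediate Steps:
$T{\left(N \right)} = N^{3}$ ($T{\left(N \right)} = N^{2} N = N^{3}$)
$\sqrt{-293 + T{\left(j{\left(2 \left(-3\right) \right)} \right)}} = \sqrt{-293 + \left(2 \left(-3\right)\right)^{3}} = \sqrt{-293 + \left(-6\right)^{3}} = \sqrt{-293 - 216} = \sqrt{-509} = i \sqrt{509}$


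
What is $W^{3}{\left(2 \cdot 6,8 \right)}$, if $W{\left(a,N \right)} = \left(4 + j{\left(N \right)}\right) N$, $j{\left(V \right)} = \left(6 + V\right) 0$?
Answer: $32768$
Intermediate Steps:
$j{\left(V \right)} = 0$
$W{\left(a,N \right)} = 4 N$ ($W{\left(a,N \right)} = \left(4 + 0\right) N = 4 N$)
$W^{3}{\left(2 \cdot 6,8 \right)} = \left(4 \cdot 8\right)^{3} = 32^{3} = 32768$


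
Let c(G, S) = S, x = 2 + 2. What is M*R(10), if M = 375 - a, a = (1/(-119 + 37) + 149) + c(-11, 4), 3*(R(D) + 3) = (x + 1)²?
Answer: 145640/123 ≈ 1184.1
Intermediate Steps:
x = 4
R(D) = 16/3 (R(D) = -3 + (4 + 1)²/3 = -3 + (⅓)*5² = -3 + (⅓)*25 = -3 + 25/3 = 16/3)
a = 12545/82 (a = (1/(-119 + 37) + 149) + 4 = (1/(-82) + 149) + 4 = (-1/82 + 149) + 4 = 12217/82 + 4 = 12545/82 ≈ 152.99)
M = 18205/82 (M = 375 - 1*12545/82 = 375 - 12545/82 = 18205/82 ≈ 222.01)
M*R(10) = (18205/82)*(16/3) = 145640/123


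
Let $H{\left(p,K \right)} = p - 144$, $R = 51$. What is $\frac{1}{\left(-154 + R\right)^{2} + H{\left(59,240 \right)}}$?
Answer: $\frac{1}{10524} \approx 9.5021 \cdot 10^{-5}$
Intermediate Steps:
$H{\left(p,K \right)} = -144 + p$
$\frac{1}{\left(-154 + R\right)^{2} + H{\left(59,240 \right)}} = \frac{1}{\left(-154 + 51\right)^{2} + \left(-144 + 59\right)} = \frac{1}{\left(-103\right)^{2} - 85} = \frac{1}{10609 - 85} = \frac{1}{10524}$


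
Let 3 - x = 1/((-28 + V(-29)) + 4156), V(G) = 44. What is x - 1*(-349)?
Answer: 1468543/4172 ≈ 352.00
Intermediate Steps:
x = 12515/4172 (x = 3 - 1/((-28 + 44) + 4156) = 3 - 1/(16 + 4156) = 3 - 1/4172 = 12515/4172 ≈ 2.9998)
x - 1*(-349) = 12515/4172 - 1*(-349) = 12515/4172 + 349 = 1468543/4172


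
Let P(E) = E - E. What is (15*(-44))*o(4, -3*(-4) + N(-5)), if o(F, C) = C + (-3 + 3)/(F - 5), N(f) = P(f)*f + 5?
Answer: -11220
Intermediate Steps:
P(E) = 0
N(f) = 5 (N(f) = 0*f + 5 = 0 + 5 = 5)
o(F, C) = C (o(F, C) = C + 0/(-5 + F) = C + 0 = C)
(15*(-44))*o(4, -3*(-4) + N(-5)) = (15*(-44))*(-3*(-4) + 5) = -660*(12 + 5) = -660*17 = -11220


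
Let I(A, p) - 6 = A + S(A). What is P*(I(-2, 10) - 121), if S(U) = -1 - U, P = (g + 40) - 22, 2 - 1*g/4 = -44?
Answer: -23432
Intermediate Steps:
g = 184 (g = 8 - 4*(-44) = 8 + 176 = 184)
P = 202 (P = (184 + 40) - 22 = 224 - 22 = 202)
I(A, p) = 5 (I(A, p) = 6 + (A + (-1 - A)) = 6 - 1 = 5)
P*(I(-2, 10) - 121) = 202*(5 - 121) = 202*(-116) = -23432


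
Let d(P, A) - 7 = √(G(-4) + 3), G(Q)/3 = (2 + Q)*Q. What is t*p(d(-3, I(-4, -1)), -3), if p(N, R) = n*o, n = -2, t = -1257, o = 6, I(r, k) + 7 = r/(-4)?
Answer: 15084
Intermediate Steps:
I(r, k) = -7 - r/4 (I(r, k) = -7 + r/(-4) = -7 + r*(-¼) = -7 - r/4)
G(Q) = 3*Q*(2 + Q) (G(Q) = 3*((2 + Q)*Q) = 3*(Q*(2 + Q)) = 3*Q*(2 + Q))
d(P, A) = 7 + 3*√3 (d(P, A) = 7 + √(3*(-4)*(2 - 4) + 3) = 7 + √(3*(-4)*(-2) + 3) = 7 + √(24 + 3) = 7 + √27 = 7 + 3*√3)
p(N, R) = -12 (p(N, R) = -2*6 = -12)
t*p(d(-3, I(-4, -1)), -3) = -1257*(-12) = 15084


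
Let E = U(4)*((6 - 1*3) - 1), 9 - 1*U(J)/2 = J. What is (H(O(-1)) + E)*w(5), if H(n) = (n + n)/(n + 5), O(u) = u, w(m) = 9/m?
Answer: 351/10 ≈ 35.100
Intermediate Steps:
U(J) = 18 - 2*J
H(n) = 2*n/(5 + n) (H(n) = (2*n)/(5 + n) = 2*n/(5 + n))
E = 20 (E = (18 - 2*4)*((6 - 1*3) - 1) = (18 - 8)*((6 - 3) - 1) = 10*(3 - 1) = 10*2 = 20)
(H(O(-1)) + E)*w(5) = (2*(-1)/(5 - 1) + 20)*(9/5) = (2*(-1)/4 + 20)*(9*(⅕)) = (2*(-1)*(¼) + 20)*(9/5) = (-½ + 20)*(9/5) = (39/2)*(9/5) = 351/10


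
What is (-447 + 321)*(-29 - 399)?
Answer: 53928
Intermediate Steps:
(-447 + 321)*(-29 - 399) = -126*(-428) = 53928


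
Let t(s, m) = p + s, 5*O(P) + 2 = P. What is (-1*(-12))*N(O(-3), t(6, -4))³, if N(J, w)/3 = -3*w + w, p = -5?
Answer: -2592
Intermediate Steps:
O(P) = -⅖ + P/5
t(s, m) = -5 + s
N(J, w) = -6*w (N(J, w) = 3*(-3*w + w) = 3*(-2*w) = -6*w)
(-1*(-12))*N(O(-3), t(6, -4))³ = (-1*(-12))*(-6*(-5 + 6))³ = 12*(-6*1)³ = 12*(-6)³ = 12*(-216) = -2592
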